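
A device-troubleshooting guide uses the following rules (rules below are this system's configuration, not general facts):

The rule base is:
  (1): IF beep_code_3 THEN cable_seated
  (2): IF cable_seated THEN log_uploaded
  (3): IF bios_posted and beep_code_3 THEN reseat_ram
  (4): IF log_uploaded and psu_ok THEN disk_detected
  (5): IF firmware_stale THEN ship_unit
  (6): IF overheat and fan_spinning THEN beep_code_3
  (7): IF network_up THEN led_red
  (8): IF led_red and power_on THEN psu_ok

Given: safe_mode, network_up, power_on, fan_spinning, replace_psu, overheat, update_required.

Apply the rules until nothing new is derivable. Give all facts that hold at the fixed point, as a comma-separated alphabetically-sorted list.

beep_code_3, cable_seated, disk_detected, fan_spinning, led_red, log_uploaded, network_up, overheat, power_on, psu_ok, replace_psu, safe_mode, update_required

[1] (6) [IF overheat and fan_spinning THEN beep_code_3]; (7) [IF network_up THEN led_red]. ⇒ new: beep_code_3, led_red.
[2] (1) [IF beep_code_3 THEN cable_seated]; (8) [IF led_red and power_on THEN psu_ok]. ⇒ new: cable_seated, psu_ok.
[3] (2) [IF cable_seated THEN log_uploaded]. ⇒ new: log_uploaded.
[4] (4) [IF log_uploaded and psu_ok THEN disk_detected]. ⇒ new: disk_detected.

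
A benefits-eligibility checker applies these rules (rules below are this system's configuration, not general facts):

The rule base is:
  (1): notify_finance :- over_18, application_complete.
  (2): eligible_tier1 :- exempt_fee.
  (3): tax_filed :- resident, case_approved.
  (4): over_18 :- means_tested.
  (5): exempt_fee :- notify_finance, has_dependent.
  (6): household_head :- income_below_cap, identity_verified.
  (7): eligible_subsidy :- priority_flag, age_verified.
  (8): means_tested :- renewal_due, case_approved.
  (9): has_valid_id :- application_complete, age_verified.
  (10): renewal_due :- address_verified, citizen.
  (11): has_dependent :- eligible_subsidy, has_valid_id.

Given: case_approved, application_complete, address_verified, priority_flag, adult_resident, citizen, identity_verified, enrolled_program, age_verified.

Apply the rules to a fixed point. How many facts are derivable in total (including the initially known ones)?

Round 1: (7) [eligible_subsidy :- priority_flag, age_verified.]; (9) [has_valid_id :- application_complete, age_verified.]; (10) [renewal_due :- address_verified, citizen.]. Adds eligible_subsidy, has_valid_id, renewal_due.
Round 2: (8) [means_tested :- renewal_due, case_approved.]; (11) [has_dependent :- eligible_subsidy, has_valid_id.]. Adds means_tested, has_dependent.
Round 3: (4) [over_18 :- means_tested.]. Adds over_18.
Round 4: (1) [notify_finance :- over_18, application_complete.]. Adds notify_finance.
Round 5: (5) [exempt_fee :- notify_finance, has_dependent.]. Adds exempt_fee.
Round 6: (2) [eligible_tier1 :- exempt_fee.]. Adds eligible_tier1.
Closure: {address_verified, adult_resident, age_verified, application_complete, case_approved, citizen, eligible_subsidy, eligible_tier1, enrolled_program, exempt_fee, has_dependent, has_valid_id, identity_verified, means_tested, notify_finance, over_18, priority_flag, renewal_due} — 18 facts.

18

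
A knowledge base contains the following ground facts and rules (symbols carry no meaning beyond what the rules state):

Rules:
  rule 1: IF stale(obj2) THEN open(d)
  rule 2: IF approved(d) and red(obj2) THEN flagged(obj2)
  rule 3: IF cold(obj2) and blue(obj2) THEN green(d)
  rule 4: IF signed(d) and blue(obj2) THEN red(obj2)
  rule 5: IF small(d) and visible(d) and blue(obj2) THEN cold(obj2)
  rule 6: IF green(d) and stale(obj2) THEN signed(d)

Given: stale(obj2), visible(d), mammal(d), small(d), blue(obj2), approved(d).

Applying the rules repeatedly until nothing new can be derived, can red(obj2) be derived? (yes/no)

yes

Round 1 fires rule 1, rule 5, giving open(d), cold(obj2).
Round 2 fires rule 3, giving green(d).
Round 3 fires rule 6, giving signed(d).
Round 4 fires rule 4, giving red(obj2).
Round 5 fires rule 2, giving flagged(obj2).
red(obj2) appears in round 4, so it is derivable.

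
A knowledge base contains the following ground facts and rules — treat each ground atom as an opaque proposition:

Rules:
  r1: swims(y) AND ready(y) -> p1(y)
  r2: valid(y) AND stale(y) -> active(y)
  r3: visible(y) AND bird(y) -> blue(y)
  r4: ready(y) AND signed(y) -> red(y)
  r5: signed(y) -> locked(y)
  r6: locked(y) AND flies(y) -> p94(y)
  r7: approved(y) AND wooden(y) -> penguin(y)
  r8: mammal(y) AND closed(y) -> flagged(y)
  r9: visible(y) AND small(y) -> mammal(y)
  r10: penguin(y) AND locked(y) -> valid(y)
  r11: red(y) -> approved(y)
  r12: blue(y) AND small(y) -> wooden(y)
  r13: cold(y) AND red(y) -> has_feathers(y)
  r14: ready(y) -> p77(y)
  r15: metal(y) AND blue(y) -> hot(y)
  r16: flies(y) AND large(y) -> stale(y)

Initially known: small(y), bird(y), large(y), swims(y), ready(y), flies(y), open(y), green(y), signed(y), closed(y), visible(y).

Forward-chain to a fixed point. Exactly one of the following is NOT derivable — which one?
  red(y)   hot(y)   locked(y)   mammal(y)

Round 1 fires r1, r3, r4, r5, r9, r14, r16, giving p1(y), blue(y), red(y), locked(y), mammal(y), p77(y), stale(y).
Round 2 fires r6, r8, r11, r12, giving p94(y), flagged(y), approved(y), wooden(y).
Round 3 fires r7, giving penguin(y).
Round 4 fires r10, giving valid(y).
Round 5 fires r2, giving active(y).
Derived: mammal(y) (round 1), locked(y) (round 1), red(y) (round 1). hot(y) never appears in any round.

hot(y)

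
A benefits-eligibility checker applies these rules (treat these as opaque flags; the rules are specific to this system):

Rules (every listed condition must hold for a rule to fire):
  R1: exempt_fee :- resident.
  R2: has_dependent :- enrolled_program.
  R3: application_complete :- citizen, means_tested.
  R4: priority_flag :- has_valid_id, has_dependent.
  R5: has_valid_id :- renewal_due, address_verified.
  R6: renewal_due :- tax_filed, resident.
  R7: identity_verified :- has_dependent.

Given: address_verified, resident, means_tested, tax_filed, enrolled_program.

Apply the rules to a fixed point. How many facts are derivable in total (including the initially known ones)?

Round 1 — R1, R2, R6, derive exempt_fee, has_dependent, renewal_due.
Round 2 — R5, R7, derive has_valid_id, identity_verified.
Round 3 — R4, derive priority_flag.
Closure: {address_verified, enrolled_program, exempt_fee, has_dependent, has_valid_id, identity_verified, means_tested, priority_flag, renewal_due, resident, tax_filed} — 11 facts.

11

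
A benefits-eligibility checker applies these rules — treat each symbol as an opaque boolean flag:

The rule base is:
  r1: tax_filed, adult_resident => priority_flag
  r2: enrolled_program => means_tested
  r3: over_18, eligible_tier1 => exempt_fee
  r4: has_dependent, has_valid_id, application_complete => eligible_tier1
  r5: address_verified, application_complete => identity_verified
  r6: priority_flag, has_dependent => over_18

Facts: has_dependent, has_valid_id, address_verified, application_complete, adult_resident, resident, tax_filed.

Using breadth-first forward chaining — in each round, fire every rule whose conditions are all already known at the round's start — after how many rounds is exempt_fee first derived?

3

Round 1: r1 [tax_filed, adult_resident => priority_flag]; r4 [has_dependent, has_valid_id, application_complete => eligible_tier1]; r5 [address_verified, application_complete => identity_verified]. New: priority_flag, eligible_tier1, identity_verified.
Round 2: r6 [priority_flag, has_dependent => over_18]. New: over_18.
Round 3: r3 [over_18, eligible_tier1 => exempt_fee]. New: exempt_fee.
exempt_fee first appears in round 3.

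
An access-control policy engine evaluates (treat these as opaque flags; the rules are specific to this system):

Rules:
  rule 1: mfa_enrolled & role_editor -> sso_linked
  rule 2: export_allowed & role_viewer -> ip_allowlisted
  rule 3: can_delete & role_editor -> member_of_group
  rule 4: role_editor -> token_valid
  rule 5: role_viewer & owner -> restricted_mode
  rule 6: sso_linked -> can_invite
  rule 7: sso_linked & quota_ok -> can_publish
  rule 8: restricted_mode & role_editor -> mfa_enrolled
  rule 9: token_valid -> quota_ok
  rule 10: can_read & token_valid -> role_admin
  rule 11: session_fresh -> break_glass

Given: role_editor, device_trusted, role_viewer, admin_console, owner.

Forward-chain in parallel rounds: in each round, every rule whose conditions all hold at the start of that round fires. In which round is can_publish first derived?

Round 1 fires rule 4, rule 5, giving token_valid, restricted_mode.
Round 2 fires rule 8, rule 9, giving mfa_enrolled, quota_ok.
Round 3 fires rule 1, giving sso_linked.
Round 4 fires rule 6, rule 7, giving can_invite, can_publish.
can_publish first appears in round 4.

4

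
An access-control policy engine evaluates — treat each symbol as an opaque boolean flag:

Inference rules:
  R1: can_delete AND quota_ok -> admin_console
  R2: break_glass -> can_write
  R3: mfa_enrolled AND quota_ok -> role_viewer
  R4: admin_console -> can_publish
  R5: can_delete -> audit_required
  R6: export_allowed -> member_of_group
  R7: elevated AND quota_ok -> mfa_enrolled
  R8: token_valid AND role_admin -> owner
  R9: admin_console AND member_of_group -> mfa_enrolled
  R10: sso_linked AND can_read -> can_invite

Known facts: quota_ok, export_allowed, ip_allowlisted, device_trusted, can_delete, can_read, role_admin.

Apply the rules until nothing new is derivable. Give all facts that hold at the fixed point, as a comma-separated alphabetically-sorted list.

Round 1: R1 [can_delete AND quota_ok -> admin_console]; R5 [can_delete -> audit_required]; R6 [export_allowed -> member_of_group]. Adds admin_console, audit_required, member_of_group.
Round 2: R4 [admin_console -> can_publish]; R9 [admin_console AND member_of_group -> mfa_enrolled]. Adds can_publish, mfa_enrolled.
Round 3: R3 [mfa_enrolled AND quota_ok -> role_viewer]. Adds role_viewer.

admin_console, audit_required, can_delete, can_publish, can_read, device_trusted, export_allowed, ip_allowlisted, member_of_group, mfa_enrolled, quota_ok, role_admin, role_viewer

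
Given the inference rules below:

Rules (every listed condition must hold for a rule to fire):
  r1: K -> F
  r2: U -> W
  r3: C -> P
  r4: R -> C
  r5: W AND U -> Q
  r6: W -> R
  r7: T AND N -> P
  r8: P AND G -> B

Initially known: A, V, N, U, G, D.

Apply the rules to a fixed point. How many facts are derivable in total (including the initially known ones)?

Round 1 — r2, derive W.
Round 2 — r5, r6, derive Q, R.
Round 3 — r4, derive C.
Round 4 — r3, derive P.
Round 5 — r8, derive B.
Closure: {A, B, C, D, G, N, P, Q, R, U, V, W} — 12 facts.

12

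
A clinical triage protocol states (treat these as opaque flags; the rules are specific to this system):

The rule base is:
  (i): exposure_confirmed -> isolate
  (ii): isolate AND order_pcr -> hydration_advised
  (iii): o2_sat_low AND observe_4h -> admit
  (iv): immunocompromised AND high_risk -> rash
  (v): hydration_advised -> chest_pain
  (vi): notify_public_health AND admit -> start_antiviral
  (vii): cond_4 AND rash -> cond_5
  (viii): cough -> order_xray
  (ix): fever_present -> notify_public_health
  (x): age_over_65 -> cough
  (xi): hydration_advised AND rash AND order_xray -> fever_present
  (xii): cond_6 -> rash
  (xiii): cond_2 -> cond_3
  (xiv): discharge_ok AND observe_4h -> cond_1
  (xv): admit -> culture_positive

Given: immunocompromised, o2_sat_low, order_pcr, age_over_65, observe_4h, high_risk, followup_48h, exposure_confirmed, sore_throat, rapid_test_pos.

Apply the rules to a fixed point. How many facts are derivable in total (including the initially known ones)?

Round 1: (i) [exposure_confirmed -> isolate]; (iii) [o2_sat_low AND observe_4h -> admit]; (iv) [immunocompromised AND high_risk -> rash]; (x) [age_over_65 -> cough]. New: isolate, admit, rash, cough.
Round 2: (ii) [isolate AND order_pcr -> hydration_advised]; (viii) [cough -> order_xray]; (xv) [admit -> culture_positive]. New: hydration_advised, order_xray, culture_positive.
Round 3: (v) [hydration_advised -> chest_pain]; (xi) [hydration_advised AND rash AND order_xray -> fever_present]. New: chest_pain, fever_present.
Round 4: (ix) [fever_present -> notify_public_health]. New: notify_public_health.
Round 5: (vi) [notify_public_health AND admit -> start_antiviral]. New: start_antiviral.
Closure: {admit, age_over_65, chest_pain, cough, culture_positive, exposure_confirmed, fever_present, followup_48h, high_risk, hydration_advised, immunocompromised, isolate, notify_public_health, o2_sat_low, observe_4h, order_pcr, order_xray, rapid_test_pos, rash, sore_throat, start_antiviral} — 21 facts.

21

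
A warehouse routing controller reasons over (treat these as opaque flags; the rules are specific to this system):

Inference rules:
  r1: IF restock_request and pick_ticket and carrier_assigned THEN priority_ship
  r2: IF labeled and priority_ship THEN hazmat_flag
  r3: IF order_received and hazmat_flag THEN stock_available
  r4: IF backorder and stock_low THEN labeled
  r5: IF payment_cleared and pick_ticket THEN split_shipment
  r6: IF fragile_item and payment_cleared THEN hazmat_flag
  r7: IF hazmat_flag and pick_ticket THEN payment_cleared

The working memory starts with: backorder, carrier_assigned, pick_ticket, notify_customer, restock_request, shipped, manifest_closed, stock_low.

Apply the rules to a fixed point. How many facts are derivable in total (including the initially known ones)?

13

Round 1 — r1, r4, derive priority_ship, labeled.
Round 2 — r2, derive hazmat_flag.
Round 3 — r7, derive payment_cleared.
Round 4 — r5, derive split_shipment.
Closure: {backorder, carrier_assigned, hazmat_flag, labeled, manifest_closed, notify_customer, payment_cleared, pick_ticket, priority_ship, restock_request, shipped, split_shipment, stock_low} — 13 facts.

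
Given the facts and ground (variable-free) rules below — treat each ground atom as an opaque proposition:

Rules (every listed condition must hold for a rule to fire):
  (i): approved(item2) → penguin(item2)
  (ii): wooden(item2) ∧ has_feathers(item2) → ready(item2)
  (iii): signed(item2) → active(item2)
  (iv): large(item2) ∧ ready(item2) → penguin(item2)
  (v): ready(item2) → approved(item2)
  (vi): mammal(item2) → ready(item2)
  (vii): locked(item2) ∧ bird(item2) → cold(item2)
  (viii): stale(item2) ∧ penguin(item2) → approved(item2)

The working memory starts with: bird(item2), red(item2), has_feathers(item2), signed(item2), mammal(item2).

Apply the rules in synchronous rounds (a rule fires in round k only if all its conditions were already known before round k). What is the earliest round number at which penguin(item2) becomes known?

3

Round 1 — (iii), (vi), derive active(item2), ready(item2).
Round 2 — (v), derive approved(item2).
Round 3 — (i), derive penguin(item2).
penguin(item2) first appears in round 3.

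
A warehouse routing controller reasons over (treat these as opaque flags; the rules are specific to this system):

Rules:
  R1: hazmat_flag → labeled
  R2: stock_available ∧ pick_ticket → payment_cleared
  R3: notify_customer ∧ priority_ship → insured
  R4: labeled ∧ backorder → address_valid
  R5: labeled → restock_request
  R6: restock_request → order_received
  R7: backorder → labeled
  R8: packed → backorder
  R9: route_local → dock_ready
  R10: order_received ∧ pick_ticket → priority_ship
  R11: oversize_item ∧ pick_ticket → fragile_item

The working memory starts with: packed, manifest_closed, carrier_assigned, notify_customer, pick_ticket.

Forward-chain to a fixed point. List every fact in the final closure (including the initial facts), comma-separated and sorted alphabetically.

Round 1: R8 [packed → backorder]. New: backorder.
Round 2: R7 [backorder → labeled]. New: labeled.
Round 3: R4 [labeled ∧ backorder → address_valid]; R5 [labeled → restock_request]. New: address_valid, restock_request.
Round 4: R6 [restock_request → order_received]. New: order_received.
Round 5: R10 [order_received ∧ pick_ticket → priority_ship]. New: priority_ship.
Round 6: R3 [notify_customer ∧ priority_ship → insured]. New: insured.

address_valid, backorder, carrier_assigned, insured, labeled, manifest_closed, notify_customer, order_received, packed, pick_ticket, priority_ship, restock_request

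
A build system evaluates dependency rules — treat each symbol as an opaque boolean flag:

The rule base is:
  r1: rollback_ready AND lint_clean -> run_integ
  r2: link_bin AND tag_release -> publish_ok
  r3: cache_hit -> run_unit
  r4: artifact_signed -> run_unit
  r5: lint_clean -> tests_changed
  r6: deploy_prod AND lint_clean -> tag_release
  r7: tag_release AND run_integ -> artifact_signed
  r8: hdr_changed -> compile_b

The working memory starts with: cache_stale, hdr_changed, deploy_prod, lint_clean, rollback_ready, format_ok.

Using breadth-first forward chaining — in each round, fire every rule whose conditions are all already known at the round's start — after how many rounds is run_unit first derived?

3

Round 1 fires r1, r5, r6, r8, giving run_integ, tests_changed, tag_release, compile_b.
Round 2 fires r7, giving artifact_signed.
Round 3 fires r4, giving run_unit.
run_unit first appears in round 3.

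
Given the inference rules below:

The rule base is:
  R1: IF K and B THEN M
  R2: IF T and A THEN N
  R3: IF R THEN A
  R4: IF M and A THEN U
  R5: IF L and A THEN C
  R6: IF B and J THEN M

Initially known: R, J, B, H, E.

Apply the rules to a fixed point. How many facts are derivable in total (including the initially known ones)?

Round 1 fires R3, R6, giving A, M.
Round 2 fires R4, giving U.
Closure: {A, B, E, H, J, M, R, U} — 8 facts.

8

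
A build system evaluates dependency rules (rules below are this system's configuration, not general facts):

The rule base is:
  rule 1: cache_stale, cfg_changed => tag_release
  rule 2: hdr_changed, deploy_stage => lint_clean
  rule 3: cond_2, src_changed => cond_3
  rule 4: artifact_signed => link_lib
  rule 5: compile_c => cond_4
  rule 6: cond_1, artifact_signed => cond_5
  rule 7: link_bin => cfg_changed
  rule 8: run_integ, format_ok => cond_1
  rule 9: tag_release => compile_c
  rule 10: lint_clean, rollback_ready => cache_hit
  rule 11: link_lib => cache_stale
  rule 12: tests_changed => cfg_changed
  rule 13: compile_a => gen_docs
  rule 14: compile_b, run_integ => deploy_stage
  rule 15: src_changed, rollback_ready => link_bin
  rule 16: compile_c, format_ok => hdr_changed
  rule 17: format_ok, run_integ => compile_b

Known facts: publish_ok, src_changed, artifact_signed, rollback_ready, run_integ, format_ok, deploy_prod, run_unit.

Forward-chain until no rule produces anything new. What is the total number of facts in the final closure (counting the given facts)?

22

[1] rule 4 [artifact_signed => link_lib]; rule 8 [run_integ, format_ok => cond_1]; rule 15 [src_changed, rollback_ready => link_bin]; rule 17 [format_ok, run_integ => compile_b]. ⇒ new: link_lib, cond_1, link_bin, compile_b.
[2] rule 6 [cond_1, artifact_signed => cond_5]; rule 7 [link_bin => cfg_changed]; rule 11 [link_lib => cache_stale]; rule 14 [compile_b, run_integ => deploy_stage]. ⇒ new: cond_5, cfg_changed, cache_stale, deploy_stage.
[3] rule 1 [cache_stale, cfg_changed => tag_release]. ⇒ new: tag_release.
[4] rule 9 [tag_release => compile_c]. ⇒ new: compile_c.
[5] rule 5 [compile_c => cond_4]; rule 16 [compile_c, format_ok => hdr_changed]. ⇒ new: cond_4, hdr_changed.
[6] rule 2 [hdr_changed, deploy_stage => lint_clean]. ⇒ new: lint_clean.
[7] rule 10 [lint_clean, rollback_ready => cache_hit]. ⇒ new: cache_hit.
Closure: {artifact_signed, cache_hit, cache_stale, cfg_changed, compile_b, compile_c, cond_1, cond_4, cond_5, deploy_prod, deploy_stage, format_ok, hdr_changed, link_bin, link_lib, lint_clean, publish_ok, rollback_ready, run_integ, run_unit, src_changed, tag_release} — 22 facts.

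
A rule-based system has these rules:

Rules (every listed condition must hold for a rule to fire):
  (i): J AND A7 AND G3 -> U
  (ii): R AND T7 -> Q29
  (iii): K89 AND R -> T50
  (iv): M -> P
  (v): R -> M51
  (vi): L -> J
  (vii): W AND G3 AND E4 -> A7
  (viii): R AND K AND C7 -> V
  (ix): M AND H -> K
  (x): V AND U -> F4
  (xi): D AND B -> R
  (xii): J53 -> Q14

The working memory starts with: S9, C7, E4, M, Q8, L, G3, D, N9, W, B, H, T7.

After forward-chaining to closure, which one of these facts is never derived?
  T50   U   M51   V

T50

Round 1: (iv) [M -> P]; (vi) [L -> J]; (vii) [W AND G3 AND E4 -> A7]; (ix) [M AND H -> K]; (xi) [D AND B -> R]. New: P, J, A7, K, R.
Round 2: (i) [J AND A7 AND G3 -> U]; (ii) [R AND T7 -> Q29]; (v) [R -> M51]; (viii) [R AND K AND C7 -> V]. New: U, Q29, M51, V.
Round 3: (x) [V AND U -> F4]. New: F4.
Derived: U (round 2), M51 (round 2), V (round 2). T50 never appears in any round.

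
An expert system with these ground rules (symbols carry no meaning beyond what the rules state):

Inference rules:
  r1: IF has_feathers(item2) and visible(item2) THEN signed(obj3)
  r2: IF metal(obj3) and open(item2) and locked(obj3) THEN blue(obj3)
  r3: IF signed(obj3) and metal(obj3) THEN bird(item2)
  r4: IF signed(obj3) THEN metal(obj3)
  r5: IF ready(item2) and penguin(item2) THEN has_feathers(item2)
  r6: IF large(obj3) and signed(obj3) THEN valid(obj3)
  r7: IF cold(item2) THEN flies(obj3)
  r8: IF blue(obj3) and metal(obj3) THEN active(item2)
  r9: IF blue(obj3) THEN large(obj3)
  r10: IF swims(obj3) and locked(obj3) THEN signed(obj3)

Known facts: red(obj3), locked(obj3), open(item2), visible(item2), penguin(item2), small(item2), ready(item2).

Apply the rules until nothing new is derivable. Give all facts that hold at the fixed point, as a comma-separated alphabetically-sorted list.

Round 1 — r5, derive has_feathers(item2).
Round 2 — r1, derive signed(obj3).
Round 3 — r4, derive metal(obj3).
Round 4 — r2, r3, derive blue(obj3), bird(item2).
Round 5 — r8, r9, derive active(item2), large(obj3).
Round 6 — r6, derive valid(obj3).

active(item2), bird(item2), blue(obj3), has_feathers(item2), large(obj3), locked(obj3), metal(obj3), open(item2), penguin(item2), ready(item2), red(obj3), signed(obj3), small(item2), valid(obj3), visible(item2)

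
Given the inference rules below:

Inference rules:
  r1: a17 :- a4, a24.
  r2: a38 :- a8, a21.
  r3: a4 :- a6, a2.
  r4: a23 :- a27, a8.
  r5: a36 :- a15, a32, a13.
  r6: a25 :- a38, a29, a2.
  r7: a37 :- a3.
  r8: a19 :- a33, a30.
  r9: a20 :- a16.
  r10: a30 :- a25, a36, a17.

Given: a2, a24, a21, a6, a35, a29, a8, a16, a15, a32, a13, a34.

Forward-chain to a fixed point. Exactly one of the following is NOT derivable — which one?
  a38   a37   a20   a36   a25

Round 1: r2 [a38 :- a8, a21.]; r3 [a4 :- a6, a2.]; r5 [a36 :- a15, a32, a13.]; r9 [a20 :- a16.]. New: a38, a4, a36, a20.
Round 2: r1 [a17 :- a4, a24.]; r6 [a25 :- a38, a29, a2.]. New: a17, a25.
Round 3: r10 [a30 :- a25, a36, a17.]. New: a30.
Derived: a20 (round 1), a38 (round 1), a25 (round 2), a36 (round 1). a37 never appears in any round.

a37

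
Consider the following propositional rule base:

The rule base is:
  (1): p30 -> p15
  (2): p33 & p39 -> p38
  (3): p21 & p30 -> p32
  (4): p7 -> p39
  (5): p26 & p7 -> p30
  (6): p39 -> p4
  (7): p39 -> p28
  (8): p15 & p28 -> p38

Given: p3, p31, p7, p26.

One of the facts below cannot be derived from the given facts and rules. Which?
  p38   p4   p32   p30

p32

Round 1: (4) [p7 -> p39]; (5) [p26 & p7 -> p30]. Adds p39, p30.
Round 2: (1) [p30 -> p15]; (6) [p39 -> p4]; (7) [p39 -> p28]. Adds p15, p4, p28.
Round 3: (8) [p15 & p28 -> p38]. Adds p38.
Derived: p4 (round 2), p30 (round 1), p38 (round 3). p32 never appears in any round.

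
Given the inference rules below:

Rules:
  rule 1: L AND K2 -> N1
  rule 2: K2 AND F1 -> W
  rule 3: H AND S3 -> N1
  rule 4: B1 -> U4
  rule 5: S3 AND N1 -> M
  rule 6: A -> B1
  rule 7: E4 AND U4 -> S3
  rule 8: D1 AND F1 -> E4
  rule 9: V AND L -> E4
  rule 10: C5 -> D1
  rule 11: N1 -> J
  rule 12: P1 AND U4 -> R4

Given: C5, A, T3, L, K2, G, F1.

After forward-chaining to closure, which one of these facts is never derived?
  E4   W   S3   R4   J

[1] rule 1 [L AND K2 -> N1]; rule 2 [K2 AND F1 -> W]; rule 6 [A -> B1]; rule 10 [C5 -> D1]. ⇒ new: N1, W, B1, D1.
[2] rule 4 [B1 -> U4]; rule 8 [D1 AND F1 -> E4]; rule 11 [N1 -> J]. ⇒ new: U4, E4, J.
[3] rule 7 [E4 AND U4 -> S3]. ⇒ new: S3.
[4] rule 5 [S3 AND N1 -> M]. ⇒ new: M.
Derived: W (round 1), J (round 2), S3 (round 3), E4 (round 2). R4 never appears in any round.

R4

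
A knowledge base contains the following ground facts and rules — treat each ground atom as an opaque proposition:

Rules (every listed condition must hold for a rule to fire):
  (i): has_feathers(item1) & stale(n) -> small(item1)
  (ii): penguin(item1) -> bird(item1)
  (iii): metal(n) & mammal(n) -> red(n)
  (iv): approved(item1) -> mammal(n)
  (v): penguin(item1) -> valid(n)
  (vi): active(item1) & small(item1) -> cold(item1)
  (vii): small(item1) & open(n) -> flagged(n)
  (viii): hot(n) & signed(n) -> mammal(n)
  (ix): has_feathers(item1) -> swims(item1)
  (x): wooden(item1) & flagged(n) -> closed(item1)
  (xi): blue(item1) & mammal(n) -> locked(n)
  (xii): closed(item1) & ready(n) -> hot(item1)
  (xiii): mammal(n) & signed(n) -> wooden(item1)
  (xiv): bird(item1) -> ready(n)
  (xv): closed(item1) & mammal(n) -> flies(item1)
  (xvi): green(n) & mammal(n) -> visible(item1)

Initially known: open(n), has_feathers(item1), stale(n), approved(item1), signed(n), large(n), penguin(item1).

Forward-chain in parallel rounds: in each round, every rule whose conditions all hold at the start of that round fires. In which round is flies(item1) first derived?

Round 1 — (i), (ii), (iv), (v), (ix), derive small(item1), bird(item1), mammal(n), valid(n), swims(item1).
Round 2 — (vii), (xiii), (xiv), derive flagged(n), wooden(item1), ready(n).
Round 3 — (x), derive closed(item1).
Round 4 — (xii), (xv), derive hot(item1), flies(item1).
flies(item1) first appears in round 4.

4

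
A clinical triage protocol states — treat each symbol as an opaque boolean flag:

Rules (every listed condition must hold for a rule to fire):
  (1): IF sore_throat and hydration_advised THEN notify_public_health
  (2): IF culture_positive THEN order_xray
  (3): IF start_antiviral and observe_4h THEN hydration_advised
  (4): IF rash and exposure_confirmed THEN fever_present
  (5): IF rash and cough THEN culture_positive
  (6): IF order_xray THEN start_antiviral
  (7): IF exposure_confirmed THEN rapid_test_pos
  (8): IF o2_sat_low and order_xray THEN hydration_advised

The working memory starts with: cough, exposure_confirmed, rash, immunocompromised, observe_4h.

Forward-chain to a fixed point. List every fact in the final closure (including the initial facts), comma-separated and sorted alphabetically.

cough, culture_positive, exposure_confirmed, fever_present, hydration_advised, immunocompromised, observe_4h, order_xray, rapid_test_pos, rash, start_antiviral

Round 1: (4) [IF rash and exposure_confirmed THEN fever_present]; (5) [IF rash and cough THEN culture_positive]; (7) [IF exposure_confirmed THEN rapid_test_pos]. Adds fever_present, culture_positive, rapid_test_pos.
Round 2: (2) [IF culture_positive THEN order_xray]. Adds order_xray.
Round 3: (6) [IF order_xray THEN start_antiviral]. Adds start_antiviral.
Round 4: (3) [IF start_antiviral and observe_4h THEN hydration_advised]. Adds hydration_advised.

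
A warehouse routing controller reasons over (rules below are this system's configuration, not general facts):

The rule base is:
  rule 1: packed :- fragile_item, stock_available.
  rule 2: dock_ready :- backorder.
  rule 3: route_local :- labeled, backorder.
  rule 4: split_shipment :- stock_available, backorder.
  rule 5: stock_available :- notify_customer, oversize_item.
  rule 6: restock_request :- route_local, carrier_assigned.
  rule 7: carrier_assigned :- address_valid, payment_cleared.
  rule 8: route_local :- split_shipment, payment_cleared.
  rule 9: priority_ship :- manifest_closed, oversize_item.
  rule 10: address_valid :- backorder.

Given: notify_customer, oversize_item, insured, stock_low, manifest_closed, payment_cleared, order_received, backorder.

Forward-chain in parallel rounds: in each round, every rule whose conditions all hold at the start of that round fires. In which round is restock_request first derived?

Round 1: rule 2 [dock_ready :- backorder.]; rule 5 [stock_available :- notify_customer, oversize_item.]; rule 9 [priority_ship :- manifest_closed, oversize_item.]; rule 10 [address_valid :- backorder.]. Adds dock_ready, stock_available, priority_ship, address_valid.
Round 2: rule 4 [split_shipment :- stock_available, backorder.]; rule 7 [carrier_assigned :- address_valid, payment_cleared.]. Adds split_shipment, carrier_assigned.
Round 3: rule 8 [route_local :- split_shipment, payment_cleared.]. Adds route_local.
Round 4: rule 6 [restock_request :- route_local, carrier_assigned.]. Adds restock_request.
restock_request first appears in round 4.

4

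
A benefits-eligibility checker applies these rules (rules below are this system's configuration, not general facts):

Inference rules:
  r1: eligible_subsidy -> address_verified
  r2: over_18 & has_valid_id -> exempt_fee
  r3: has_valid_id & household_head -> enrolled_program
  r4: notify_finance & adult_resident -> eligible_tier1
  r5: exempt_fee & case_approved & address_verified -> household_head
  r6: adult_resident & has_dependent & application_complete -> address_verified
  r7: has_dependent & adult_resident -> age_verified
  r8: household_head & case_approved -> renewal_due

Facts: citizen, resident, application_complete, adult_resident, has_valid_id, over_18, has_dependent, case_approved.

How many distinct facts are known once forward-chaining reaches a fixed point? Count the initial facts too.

Round 1 fires r2, r6, r7, giving exempt_fee, address_verified, age_verified.
Round 2 fires r5, giving household_head.
Round 3 fires r3, r8, giving enrolled_program, renewal_due.
Closure: {address_verified, adult_resident, age_verified, application_complete, case_approved, citizen, enrolled_program, exempt_fee, has_dependent, has_valid_id, household_head, over_18, renewal_due, resident} — 14 facts.

14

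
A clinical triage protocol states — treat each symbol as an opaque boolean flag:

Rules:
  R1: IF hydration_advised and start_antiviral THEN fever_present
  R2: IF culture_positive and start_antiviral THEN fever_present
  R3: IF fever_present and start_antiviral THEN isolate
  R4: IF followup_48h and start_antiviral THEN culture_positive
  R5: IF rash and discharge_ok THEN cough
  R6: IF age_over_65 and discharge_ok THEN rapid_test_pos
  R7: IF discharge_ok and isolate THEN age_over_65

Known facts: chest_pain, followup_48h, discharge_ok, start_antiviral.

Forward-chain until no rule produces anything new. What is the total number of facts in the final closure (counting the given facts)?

9

Round 1 fires R4, giving culture_positive.
Round 2 fires R2, giving fever_present.
Round 3 fires R3, giving isolate.
Round 4 fires R7, giving age_over_65.
Round 5 fires R6, giving rapid_test_pos.
Closure: {age_over_65, chest_pain, culture_positive, discharge_ok, fever_present, followup_48h, isolate, rapid_test_pos, start_antiviral} — 9 facts.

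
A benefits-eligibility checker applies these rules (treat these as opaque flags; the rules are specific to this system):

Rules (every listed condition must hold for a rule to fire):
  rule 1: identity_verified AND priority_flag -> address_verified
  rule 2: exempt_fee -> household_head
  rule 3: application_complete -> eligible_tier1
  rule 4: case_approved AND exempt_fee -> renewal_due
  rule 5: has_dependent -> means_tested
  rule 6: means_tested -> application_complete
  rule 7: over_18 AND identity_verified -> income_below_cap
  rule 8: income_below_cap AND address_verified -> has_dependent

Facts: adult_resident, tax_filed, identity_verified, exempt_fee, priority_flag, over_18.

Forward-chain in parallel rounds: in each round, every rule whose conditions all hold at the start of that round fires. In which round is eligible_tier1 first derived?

[1] rule 1 [identity_verified AND priority_flag -> address_verified]; rule 2 [exempt_fee -> household_head]; rule 7 [over_18 AND identity_verified -> income_below_cap]. ⇒ new: address_verified, household_head, income_below_cap.
[2] rule 8 [income_below_cap AND address_verified -> has_dependent]. ⇒ new: has_dependent.
[3] rule 5 [has_dependent -> means_tested]. ⇒ new: means_tested.
[4] rule 6 [means_tested -> application_complete]. ⇒ new: application_complete.
[5] rule 3 [application_complete -> eligible_tier1]. ⇒ new: eligible_tier1.
eligible_tier1 first appears in round 5.

5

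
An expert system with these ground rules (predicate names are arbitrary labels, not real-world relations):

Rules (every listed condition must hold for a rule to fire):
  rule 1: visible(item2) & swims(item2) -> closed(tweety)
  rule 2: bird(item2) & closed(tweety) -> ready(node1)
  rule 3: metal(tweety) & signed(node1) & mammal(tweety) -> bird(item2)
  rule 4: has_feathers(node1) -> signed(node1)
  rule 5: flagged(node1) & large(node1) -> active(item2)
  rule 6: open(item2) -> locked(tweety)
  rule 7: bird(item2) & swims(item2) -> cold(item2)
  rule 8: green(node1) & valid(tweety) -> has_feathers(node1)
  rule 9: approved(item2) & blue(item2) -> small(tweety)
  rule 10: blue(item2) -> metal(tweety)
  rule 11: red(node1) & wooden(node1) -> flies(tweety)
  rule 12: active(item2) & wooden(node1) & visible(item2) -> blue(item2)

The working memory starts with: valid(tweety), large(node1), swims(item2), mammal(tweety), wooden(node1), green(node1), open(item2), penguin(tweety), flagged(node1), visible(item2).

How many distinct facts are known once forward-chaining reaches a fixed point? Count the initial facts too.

Round 1 fires rule 1, rule 5, rule 6, rule 8, giving closed(tweety), active(item2), locked(tweety), has_feathers(node1).
Round 2 fires rule 4, rule 12, giving signed(node1), blue(item2).
Round 3 fires rule 10, giving metal(tweety).
Round 4 fires rule 3, giving bird(item2).
Round 5 fires rule 2, rule 7, giving ready(node1), cold(item2).
Closure: {active(item2), bird(item2), blue(item2), closed(tweety), cold(item2), flagged(node1), green(node1), has_feathers(node1), large(node1), locked(tweety), mammal(tweety), metal(tweety), open(item2), penguin(tweety), ready(node1), signed(node1), swims(item2), valid(tweety), visible(item2), wooden(node1)} — 20 facts.

20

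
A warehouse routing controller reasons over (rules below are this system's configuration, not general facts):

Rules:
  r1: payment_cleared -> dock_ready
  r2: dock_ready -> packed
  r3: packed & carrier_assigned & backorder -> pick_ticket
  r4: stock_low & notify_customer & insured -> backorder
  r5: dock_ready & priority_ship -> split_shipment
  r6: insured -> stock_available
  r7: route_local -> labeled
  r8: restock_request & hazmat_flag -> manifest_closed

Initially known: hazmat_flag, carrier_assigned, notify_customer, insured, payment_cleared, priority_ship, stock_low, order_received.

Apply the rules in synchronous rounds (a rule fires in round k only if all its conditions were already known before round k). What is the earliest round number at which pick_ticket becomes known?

3

Round 1 fires r1, r4, r6, giving dock_ready, backorder, stock_available.
Round 2 fires r2, r5, giving packed, split_shipment.
Round 3 fires r3, giving pick_ticket.
pick_ticket first appears in round 3.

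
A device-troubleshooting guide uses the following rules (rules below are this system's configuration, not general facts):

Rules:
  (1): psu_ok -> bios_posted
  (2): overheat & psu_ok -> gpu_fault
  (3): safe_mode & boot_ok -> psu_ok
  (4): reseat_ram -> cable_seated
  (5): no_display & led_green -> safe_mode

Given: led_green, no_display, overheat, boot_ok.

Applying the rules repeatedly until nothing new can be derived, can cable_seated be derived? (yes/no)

no

Round 1: (5) [no_display & led_green -> safe_mode]. New: safe_mode.
Round 2: (3) [safe_mode & boot_ok -> psu_ok]. New: psu_ok.
Round 3: (1) [psu_ok -> bios_posted]; (2) [overheat & psu_ok -> gpu_fault]. New: bios_posted, gpu_fault.
Fixed point reached. cable_seated is concluded only by (4); (4) needs reseat_ram (never derived).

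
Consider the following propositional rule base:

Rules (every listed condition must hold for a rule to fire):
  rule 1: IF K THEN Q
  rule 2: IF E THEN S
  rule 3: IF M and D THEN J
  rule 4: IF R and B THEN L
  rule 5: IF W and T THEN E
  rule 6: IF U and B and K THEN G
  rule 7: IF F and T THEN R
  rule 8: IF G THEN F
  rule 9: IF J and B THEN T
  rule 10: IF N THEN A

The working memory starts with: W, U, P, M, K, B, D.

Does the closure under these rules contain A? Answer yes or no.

Round 1 fires rule 1, rule 3, rule 6, giving Q, J, G.
Round 2 fires rule 8, rule 9, giving F, T.
Round 3 fires rule 5, rule 7, giving E, R.
Round 4 fires rule 2, rule 4, giving S, L.
Fixed point reached. A is concluded only by rule 10; rule 10 needs N (never derived).

no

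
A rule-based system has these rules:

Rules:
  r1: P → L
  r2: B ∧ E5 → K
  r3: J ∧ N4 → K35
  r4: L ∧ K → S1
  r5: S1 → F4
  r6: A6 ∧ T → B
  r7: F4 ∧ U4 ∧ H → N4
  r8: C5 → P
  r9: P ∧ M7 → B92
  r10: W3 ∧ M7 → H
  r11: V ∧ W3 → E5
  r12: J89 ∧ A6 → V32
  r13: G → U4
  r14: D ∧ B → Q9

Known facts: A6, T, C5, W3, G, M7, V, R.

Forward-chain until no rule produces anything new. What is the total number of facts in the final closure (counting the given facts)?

19

Round 1: r6 [A6 ∧ T → B]; r8 [C5 → P]; r10 [W3 ∧ M7 → H]; r11 [V ∧ W3 → E5]; r13 [G → U4]. New: B, P, H, E5, U4.
Round 2: r1 [P → L]; r2 [B ∧ E5 → K]; r9 [P ∧ M7 → B92]. New: L, K, B92.
Round 3: r4 [L ∧ K → S1]. New: S1.
Round 4: r5 [S1 → F4]. New: F4.
Round 5: r7 [F4 ∧ U4 ∧ H → N4]. New: N4.
Closure: {A6, B, B92, C5, E5, F4, G, H, K, L, M7, N4, P, R, S1, T, U4, V, W3} — 19 facts.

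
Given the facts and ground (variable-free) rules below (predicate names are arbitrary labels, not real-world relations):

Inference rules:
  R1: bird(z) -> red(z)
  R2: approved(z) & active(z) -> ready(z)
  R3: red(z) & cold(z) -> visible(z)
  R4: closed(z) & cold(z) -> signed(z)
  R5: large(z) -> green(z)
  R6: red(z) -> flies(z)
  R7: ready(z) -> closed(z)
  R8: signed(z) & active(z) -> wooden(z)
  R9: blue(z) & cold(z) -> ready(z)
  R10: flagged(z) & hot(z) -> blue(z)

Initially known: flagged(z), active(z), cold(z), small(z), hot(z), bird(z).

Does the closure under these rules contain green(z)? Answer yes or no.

no

[1] R1 [bird(z) -> red(z)]; R10 [flagged(z) & hot(z) -> blue(z)]. ⇒ new: red(z), blue(z).
[2] R3 [red(z) & cold(z) -> visible(z)]; R6 [red(z) -> flies(z)]; R9 [blue(z) & cold(z) -> ready(z)]. ⇒ new: visible(z), flies(z), ready(z).
[3] R7 [ready(z) -> closed(z)]. ⇒ new: closed(z).
[4] R4 [closed(z) & cold(z) -> signed(z)]. ⇒ new: signed(z).
[5] R8 [signed(z) & active(z) -> wooden(z)]. ⇒ new: wooden(z).
Fixed point reached. green(z) is concluded only by R5; R5 needs large(z) (never derived).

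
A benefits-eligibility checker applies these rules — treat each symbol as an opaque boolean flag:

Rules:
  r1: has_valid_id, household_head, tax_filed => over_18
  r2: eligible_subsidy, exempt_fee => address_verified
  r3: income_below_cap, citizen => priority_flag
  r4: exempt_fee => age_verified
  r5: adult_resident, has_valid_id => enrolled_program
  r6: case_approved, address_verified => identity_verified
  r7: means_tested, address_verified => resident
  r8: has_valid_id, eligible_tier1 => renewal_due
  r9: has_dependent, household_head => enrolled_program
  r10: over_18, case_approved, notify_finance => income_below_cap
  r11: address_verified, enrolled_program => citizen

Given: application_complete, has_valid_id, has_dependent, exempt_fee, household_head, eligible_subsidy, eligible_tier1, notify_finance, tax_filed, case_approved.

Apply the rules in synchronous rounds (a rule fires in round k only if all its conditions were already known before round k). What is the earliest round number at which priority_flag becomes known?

Round 1: r1 [has_valid_id, household_head, tax_filed => over_18]; r2 [eligible_subsidy, exempt_fee => address_verified]; r4 [exempt_fee => age_verified]; r8 [has_valid_id, eligible_tier1 => renewal_due]; r9 [has_dependent, household_head => enrolled_program]. New: over_18, address_verified, age_verified, renewal_due, enrolled_program.
Round 2: r6 [case_approved, address_verified => identity_verified]; r10 [over_18, case_approved, notify_finance => income_below_cap]; r11 [address_verified, enrolled_program => citizen]. New: identity_verified, income_below_cap, citizen.
Round 3: r3 [income_below_cap, citizen => priority_flag]. New: priority_flag.
priority_flag first appears in round 3.

3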